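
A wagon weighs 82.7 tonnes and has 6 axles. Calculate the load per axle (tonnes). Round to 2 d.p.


Load per axle = total weight / number of axles
Load = 82.7 / 6
Load = 13.78 tonnes

13.78


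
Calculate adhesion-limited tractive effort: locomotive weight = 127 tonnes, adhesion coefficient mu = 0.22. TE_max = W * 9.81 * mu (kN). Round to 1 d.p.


TE_max = W * g * mu
TE_max = 127 * 9.81 * 0.22
TE_max = 1245.87 * 0.22
TE_max = 274.1 kN

274.1


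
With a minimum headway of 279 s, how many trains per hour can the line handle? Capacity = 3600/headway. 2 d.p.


Capacity = 3600 / headway
Capacity = 3600 / 279
Capacity = 12.90 trains/hour

12.90


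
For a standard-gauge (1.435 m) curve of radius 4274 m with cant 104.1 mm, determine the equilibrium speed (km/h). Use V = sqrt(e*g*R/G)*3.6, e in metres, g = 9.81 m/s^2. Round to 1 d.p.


Convert cant: e = 104.1 mm = 0.1041 m
V_ms = sqrt(0.1041 * 9.81 * 4274 / 1.435)
V_ms = sqrt(3041.60178) = 55.1507 m/s
V = 55.1507 * 3.6 = 198.5 km/h

198.5


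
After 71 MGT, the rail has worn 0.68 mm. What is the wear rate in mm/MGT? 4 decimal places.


Wear rate = total wear / cumulative tonnage
Rate = 0.68 / 71
Rate = 0.0096 mm/MGT

0.0096


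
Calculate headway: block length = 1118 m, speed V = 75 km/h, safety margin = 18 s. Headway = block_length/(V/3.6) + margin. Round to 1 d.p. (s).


V = 75 / 3.6 = 20.8333 m/s
Block traversal time = 1118 / 20.8333 = 53.664 s
Headway = 53.664 + 18
Headway = 71.7 s

71.7


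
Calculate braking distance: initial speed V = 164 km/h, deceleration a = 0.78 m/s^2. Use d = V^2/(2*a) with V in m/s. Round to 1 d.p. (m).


Convert speed: V = 164 / 3.6 = 45.5556 m/s
V^2 = 2075.3086
d = 2075.3086 / (2 * 0.78)
d = 2075.3086 / 1.56
d = 1330.3 m

1330.3


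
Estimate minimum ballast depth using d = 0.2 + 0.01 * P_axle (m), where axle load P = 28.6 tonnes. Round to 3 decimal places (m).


d = 0.2 + 0.01 * 28.6
d = 0.2 + 0.286
d = 0.486 m

0.486


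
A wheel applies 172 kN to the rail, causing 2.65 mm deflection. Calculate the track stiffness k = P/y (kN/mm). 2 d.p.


Track stiffness k = P / y
k = 172 / 2.65
k = 64.91 kN/mm

64.91


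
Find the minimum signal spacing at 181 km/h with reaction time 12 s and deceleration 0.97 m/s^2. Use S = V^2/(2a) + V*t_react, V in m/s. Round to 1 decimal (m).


V = 181 / 3.6 = 50.2778 m/s
Braking distance = 50.2778^2 / (2*0.97) = 1303.018 m
Sighting distance = 50.2778 * 12 = 603.3333 m
S = 1303.018 + 603.3333 = 1906.4 m

1906.4


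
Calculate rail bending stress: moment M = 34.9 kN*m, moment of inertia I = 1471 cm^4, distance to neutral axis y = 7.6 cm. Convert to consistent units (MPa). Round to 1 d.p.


Convert units:
M = 34.9 kN*m = 34900000 N*mm
y = 7.6 cm = 76 mm
I = 1471 cm^4 = 14710000 mm^4
sigma = 34900000 * 76 / 14710000
sigma = 180.3 MPa

180.3


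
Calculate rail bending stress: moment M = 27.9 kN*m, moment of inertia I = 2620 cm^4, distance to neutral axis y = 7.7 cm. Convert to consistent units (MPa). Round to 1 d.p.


Convert units:
M = 27.9 kN*m = 27900000 N*mm
y = 7.7 cm = 77 mm
I = 2620 cm^4 = 26200000 mm^4
sigma = 27900000 * 77 / 26200000
sigma = 82.0 MPa

82.0


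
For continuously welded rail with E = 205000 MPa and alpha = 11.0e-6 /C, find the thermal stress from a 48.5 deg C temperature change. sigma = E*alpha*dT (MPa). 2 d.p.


sigma = E * alpha * dT
sigma = 205000 * 11.0e-6 * 48.5
sigma = 2.255 * 48.5
sigma = 109.37 MPa

109.37


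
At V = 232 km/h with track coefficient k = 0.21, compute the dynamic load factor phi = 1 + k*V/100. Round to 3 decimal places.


phi = 1 + k * V / 100
phi = 1 + 0.21 * 232 / 100
phi = 1 + 0.4872
phi = 1.487

1.487


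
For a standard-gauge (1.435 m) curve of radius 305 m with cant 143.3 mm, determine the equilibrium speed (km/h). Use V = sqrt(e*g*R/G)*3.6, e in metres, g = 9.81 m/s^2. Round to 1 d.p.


Convert cant: e = 143.3 mm = 0.1433 m
V_ms = sqrt(0.1433 * 9.81 * 305 / 1.435)
V_ms = sqrt(298.78799) = 17.2855 m/s
V = 17.2855 * 3.6 = 62.2 km/h

62.2


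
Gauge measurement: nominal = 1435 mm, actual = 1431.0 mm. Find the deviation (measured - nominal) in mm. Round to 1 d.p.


Deviation = measured - nominal
Deviation = 1431.0 - 1435
Deviation = -4.0 mm

-4.0


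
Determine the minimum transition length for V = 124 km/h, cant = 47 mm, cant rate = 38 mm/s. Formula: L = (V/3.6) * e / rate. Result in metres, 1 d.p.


Convert speed: V = 124 / 3.6 = 34.4444 m/s
L = 34.4444 * 47 / 38
L = 1618.8889 / 38
L = 42.6 m

42.6


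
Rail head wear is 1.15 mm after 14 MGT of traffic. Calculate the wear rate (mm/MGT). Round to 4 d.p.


Wear rate = total wear / cumulative tonnage
Rate = 1.15 / 14
Rate = 0.0821 mm/MGT

0.0821


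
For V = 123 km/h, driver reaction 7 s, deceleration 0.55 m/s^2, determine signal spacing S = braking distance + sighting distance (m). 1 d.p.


V = 123 / 3.6 = 34.1667 m/s
Braking distance = 34.1667^2 / (2*0.55) = 1061.2374 m
Sighting distance = 34.1667 * 7 = 239.1667 m
S = 1061.2374 + 239.1667 = 1300.4 m

1300.4


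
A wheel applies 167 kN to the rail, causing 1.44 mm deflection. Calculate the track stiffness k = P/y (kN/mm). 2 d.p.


Track stiffness k = P / y
k = 167 / 1.44
k = 115.97 kN/mm

115.97


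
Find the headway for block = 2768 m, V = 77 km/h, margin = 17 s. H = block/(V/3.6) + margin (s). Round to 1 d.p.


V = 77 / 3.6 = 21.3889 m/s
Block traversal time = 2768 / 21.3889 = 129.413 s
Headway = 129.413 + 17
Headway = 146.4 s

146.4


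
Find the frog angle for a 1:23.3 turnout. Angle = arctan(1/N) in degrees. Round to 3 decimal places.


1/N = 1/23.3 = 0.042918
angle = arctan(0.042918) = 0.042892 rad
angle = 0.042892 * 180/pi = 2.458 degrees

2.458


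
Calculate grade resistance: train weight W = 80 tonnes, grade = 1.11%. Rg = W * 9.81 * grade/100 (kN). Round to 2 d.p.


Rg = W * 9.81 * grade / 100
Rg = 80 * 9.81 * 1.11 / 100
Rg = 784.8 * 0.0111
Rg = 8.71 kN

8.71


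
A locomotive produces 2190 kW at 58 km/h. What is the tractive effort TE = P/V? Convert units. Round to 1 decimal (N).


Convert: P = 2190 kW = 2190000 W
V = 58 / 3.6 = 16.1111 m/s
TE = 2190000 / 16.1111
TE = 135931.0 N

135931.0


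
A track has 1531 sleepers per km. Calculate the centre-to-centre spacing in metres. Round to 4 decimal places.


Spacing = 1000 m / number of sleepers
Spacing = 1000 / 1531
Spacing = 0.6532 m

0.6532


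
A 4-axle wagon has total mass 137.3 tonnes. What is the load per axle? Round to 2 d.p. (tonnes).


Load per axle = total weight / number of axles
Load = 137.3 / 4
Load = 34.33 tonnes

34.33


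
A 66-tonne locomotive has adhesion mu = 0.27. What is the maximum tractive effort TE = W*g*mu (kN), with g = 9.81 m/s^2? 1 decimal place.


TE_max = W * g * mu
TE_max = 66 * 9.81 * 0.27
TE_max = 647.46 * 0.27
TE_max = 174.8 kN

174.8


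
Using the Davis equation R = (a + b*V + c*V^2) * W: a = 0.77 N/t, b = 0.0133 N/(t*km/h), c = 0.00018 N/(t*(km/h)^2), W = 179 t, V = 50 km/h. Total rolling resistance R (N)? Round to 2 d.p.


b*V = 0.0133 * 50 = 0.665
c*V^2 = 0.00018 * 2500 = 0.45
R_per_t = 0.77 + 0.665 + 0.45 = 1.885 N/t
R_total = 1.885 * 179 = 337.42 N

337.42


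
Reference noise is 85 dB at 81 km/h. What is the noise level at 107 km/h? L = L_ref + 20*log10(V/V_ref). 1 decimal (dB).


V/V_ref = 107 / 81 = 1.320988
log10(1.320988) = 0.120899
20 * 0.120899 = 2.418
L = 85 + 2.418 = 87.4 dB

87.4


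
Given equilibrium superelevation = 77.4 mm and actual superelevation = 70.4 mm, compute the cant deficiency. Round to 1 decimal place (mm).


Cant deficiency = equilibrium cant - actual cant
CD = 77.4 - 70.4
CD = 7.0 mm

7.0


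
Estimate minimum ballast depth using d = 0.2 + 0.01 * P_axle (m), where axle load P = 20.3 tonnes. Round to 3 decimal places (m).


d = 0.2 + 0.01 * 20.3
d = 0.2 + 0.203
d = 0.403 m

0.403


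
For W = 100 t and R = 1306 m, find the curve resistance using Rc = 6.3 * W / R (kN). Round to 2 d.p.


Rc = 6.3 * W / R
Rc = 6.3 * 100 / 1306
Rc = 630.0 / 1306
Rc = 0.48 kN

0.48


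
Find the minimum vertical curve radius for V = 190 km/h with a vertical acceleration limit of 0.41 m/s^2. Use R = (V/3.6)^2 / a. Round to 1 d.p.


Convert speed: V = 190 / 3.6 = 52.7778 m/s
V^2 = 2785.4938 m^2/s^2
R_v = 2785.4938 / 0.41
R_v = 6793.9 m

6793.9


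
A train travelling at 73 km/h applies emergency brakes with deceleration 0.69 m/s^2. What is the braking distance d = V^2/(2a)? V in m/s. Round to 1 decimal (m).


Convert speed: V = 73 / 3.6 = 20.2778 m/s
V^2 = 411.1883
d = 411.1883 / (2 * 0.69)
d = 411.1883 / 1.38
d = 298.0 m

298.0


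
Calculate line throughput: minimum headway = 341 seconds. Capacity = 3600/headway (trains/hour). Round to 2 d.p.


Capacity = 3600 / headway
Capacity = 3600 / 341
Capacity = 10.56 trains/hour

10.56


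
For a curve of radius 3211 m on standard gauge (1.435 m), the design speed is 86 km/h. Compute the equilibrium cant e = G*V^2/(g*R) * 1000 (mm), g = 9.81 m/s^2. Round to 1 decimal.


Convert speed: V = 86 / 3.6 = 23.8889 m/s
Apply formula: e = 1.435 * 23.8889^2 / (9.81 * 3211)
e = 1.435 * 570.679 / 31499.91
e = 0.025998 m = 26.0 mm

26.0


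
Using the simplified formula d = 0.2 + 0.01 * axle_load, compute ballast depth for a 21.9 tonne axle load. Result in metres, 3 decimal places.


d = 0.2 + 0.01 * 21.9
d = 0.2 + 0.219
d = 0.419 m

0.419


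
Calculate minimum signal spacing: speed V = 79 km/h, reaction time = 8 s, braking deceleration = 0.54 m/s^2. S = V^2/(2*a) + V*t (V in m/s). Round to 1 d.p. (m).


V = 79 / 3.6 = 21.9444 m/s
Braking distance = 21.9444^2 / (2*0.54) = 445.8876 m
Sighting distance = 21.9444 * 8 = 175.5556 m
S = 445.8876 + 175.5556 = 621.4 m

621.4


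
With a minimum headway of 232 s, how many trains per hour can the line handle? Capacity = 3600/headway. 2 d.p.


Capacity = 3600 / headway
Capacity = 3600 / 232
Capacity = 15.52 trains/hour

15.52


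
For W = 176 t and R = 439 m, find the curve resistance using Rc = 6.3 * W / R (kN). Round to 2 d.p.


Rc = 6.3 * W / R
Rc = 6.3 * 176 / 439
Rc = 1108.8 / 439
Rc = 2.53 kN

2.53


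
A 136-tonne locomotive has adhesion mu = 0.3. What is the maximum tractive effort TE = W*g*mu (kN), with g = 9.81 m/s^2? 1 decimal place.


TE_max = W * g * mu
TE_max = 136 * 9.81 * 0.3
TE_max = 1334.16 * 0.3
TE_max = 400.2 kN

400.2


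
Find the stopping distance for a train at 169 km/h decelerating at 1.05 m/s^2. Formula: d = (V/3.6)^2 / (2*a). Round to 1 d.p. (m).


Convert speed: V = 169 / 3.6 = 46.9444 m/s
V^2 = 2203.7809
d = 2203.7809 / (2 * 1.05)
d = 2203.7809 / 2.1
d = 1049.4 m

1049.4


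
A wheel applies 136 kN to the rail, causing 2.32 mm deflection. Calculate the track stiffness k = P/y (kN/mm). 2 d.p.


Track stiffness k = P / y
k = 136 / 2.32
k = 58.62 kN/mm

58.62


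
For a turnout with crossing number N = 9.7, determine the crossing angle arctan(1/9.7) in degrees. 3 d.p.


1/N = 1/9.7 = 0.103093
angle = arctan(0.103093) = 0.10273 rad
angle = 0.10273 * 180/pi = 5.886 degrees

5.886


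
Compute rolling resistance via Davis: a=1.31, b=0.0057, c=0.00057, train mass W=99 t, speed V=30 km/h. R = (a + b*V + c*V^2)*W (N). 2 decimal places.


b*V = 0.0057 * 30 = 0.171
c*V^2 = 0.00057 * 900 = 0.513
R_per_t = 1.31 + 0.171 + 0.513 = 1.994 N/t
R_total = 1.994 * 99 = 197.41 N

197.41


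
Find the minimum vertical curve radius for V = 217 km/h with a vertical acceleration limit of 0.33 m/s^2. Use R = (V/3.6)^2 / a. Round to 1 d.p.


Convert speed: V = 217 / 3.6 = 60.2778 m/s
V^2 = 3633.4105 m^2/s^2
R_v = 3633.4105 / 0.33
R_v = 11010.3 m

11010.3


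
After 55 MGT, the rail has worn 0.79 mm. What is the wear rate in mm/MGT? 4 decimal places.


Wear rate = total wear / cumulative tonnage
Rate = 0.79 / 55
Rate = 0.0144 mm/MGT

0.0144


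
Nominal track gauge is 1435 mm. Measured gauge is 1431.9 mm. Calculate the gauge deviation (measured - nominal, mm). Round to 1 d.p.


Deviation = measured - nominal
Deviation = 1431.9 - 1435
Deviation = -3.1 mm

-3.1


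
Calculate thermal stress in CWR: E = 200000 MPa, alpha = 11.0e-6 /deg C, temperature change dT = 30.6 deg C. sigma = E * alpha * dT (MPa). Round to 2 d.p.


sigma = E * alpha * dT
sigma = 200000 * 11.0e-6 * 30.6
sigma = 2.2 * 30.6
sigma = 67.32 MPa

67.32


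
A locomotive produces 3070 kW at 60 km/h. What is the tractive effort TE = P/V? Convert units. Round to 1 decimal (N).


Convert: P = 3070 kW = 3070000 W
V = 60 / 3.6 = 16.6667 m/s
TE = 3070000 / 16.6667
TE = 184200.0 N

184200.0


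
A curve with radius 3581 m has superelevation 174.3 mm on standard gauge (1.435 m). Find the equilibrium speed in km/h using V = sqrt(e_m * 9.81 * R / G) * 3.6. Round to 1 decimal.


Convert cant: e = 174.3 mm = 0.1743 m
V_ms = sqrt(0.1743 * 9.81 * 3581 / 1.435)
V_ms = sqrt(4266.962385) = 65.322 m/s
V = 65.322 * 3.6 = 235.2 km/h

235.2


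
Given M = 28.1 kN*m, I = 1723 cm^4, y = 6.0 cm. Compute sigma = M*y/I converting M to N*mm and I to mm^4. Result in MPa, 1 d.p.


Convert units:
M = 28.1 kN*m = 28100000 N*mm
y = 6.0 cm = 60 mm
I = 1723 cm^4 = 17230000 mm^4
sigma = 28100000 * 60 / 17230000
sigma = 97.9 MPa

97.9


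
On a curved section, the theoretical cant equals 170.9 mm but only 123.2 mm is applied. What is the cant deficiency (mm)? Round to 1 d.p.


Cant deficiency = equilibrium cant - actual cant
CD = 170.9 - 123.2
CD = 47.7 mm

47.7


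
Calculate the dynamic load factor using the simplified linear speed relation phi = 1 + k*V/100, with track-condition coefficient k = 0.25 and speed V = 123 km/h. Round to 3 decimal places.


phi = 1 + k * V / 100
phi = 1 + 0.25 * 123 / 100
phi = 1 + 0.3075
phi = 1.308

1.308


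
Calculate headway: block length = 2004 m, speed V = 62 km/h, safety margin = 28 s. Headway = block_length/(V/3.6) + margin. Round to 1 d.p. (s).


V = 62 / 3.6 = 17.2222 m/s
Block traversal time = 2004 / 17.2222 = 116.3613 s
Headway = 116.3613 + 28
Headway = 144.4 s

144.4


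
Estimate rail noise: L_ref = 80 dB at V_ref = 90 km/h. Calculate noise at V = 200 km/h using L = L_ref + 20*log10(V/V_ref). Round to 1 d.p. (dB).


V/V_ref = 200 / 90 = 2.222222
log10(2.222222) = 0.346787
20 * 0.346787 = 6.9357
L = 80 + 6.9357 = 86.9 dB

86.9


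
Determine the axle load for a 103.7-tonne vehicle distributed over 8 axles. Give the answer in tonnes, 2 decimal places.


Load per axle = total weight / number of axles
Load = 103.7 / 8
Load = 12.96 tonnes

12.96


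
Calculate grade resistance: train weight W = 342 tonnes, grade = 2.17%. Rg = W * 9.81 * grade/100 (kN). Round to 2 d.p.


Rg = W * 9.81 * grade / 100
Rg = 342 * 9.81 * 2.17 / 100
Rg = 3355.02 * 0.0217
Rg = 72.80 kN

72.80


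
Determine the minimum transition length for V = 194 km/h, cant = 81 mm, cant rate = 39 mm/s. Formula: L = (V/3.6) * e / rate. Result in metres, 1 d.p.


Convert speed: V = 194 / 3.6 = 53.8889 m/s
L = 53.8889 * 81 / 39
L = 4365.0 / 39
L = 111.9 m

111.9


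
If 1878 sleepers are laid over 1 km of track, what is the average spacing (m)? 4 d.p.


Spacing = 1000 m / number of sleepers
Spacing = 1000 / 1878
Spacing = 0.5325 m

0.5325


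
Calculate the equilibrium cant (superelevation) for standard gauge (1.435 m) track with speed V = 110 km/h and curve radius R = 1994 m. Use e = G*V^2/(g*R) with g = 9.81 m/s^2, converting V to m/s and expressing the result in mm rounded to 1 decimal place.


Convert speed: V = 110 / 3.6 = 30.5556 m/s
Apply formula: e = 1.435 * 30.5556^2 / (9.81 * 1994)
e = 1.435 * 933.642 / 19561.14
e = 0.068492 m = 68.5 mm

68.5


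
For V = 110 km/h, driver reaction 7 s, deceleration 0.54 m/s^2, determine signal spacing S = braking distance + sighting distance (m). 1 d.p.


V = 110 / 3.6 = 30.5556 m/s
Braking distance = 30.5556^2 / (2*0.54) = 864.4833 m
Sighting distance = 30.5556 * 7 = 213.8889 m
S = 864.4833 + 213.8889 = 1078.4 m

1078.4


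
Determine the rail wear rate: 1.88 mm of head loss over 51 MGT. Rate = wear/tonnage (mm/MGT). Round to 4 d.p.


Wear rate = total wear / cumulative tonnage
Rate = 1.88 / 51
Rate = 0.0369 mm/MGT

0.0369


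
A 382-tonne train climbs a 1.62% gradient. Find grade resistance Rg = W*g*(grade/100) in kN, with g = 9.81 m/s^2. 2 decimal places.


Rg = W * 9.81 * grade / 100
Rg = 382 * 9.81 * 1.62 / 100
Rg = 3747.42 * 0.0162
Rg = 60.71 kN

60.71


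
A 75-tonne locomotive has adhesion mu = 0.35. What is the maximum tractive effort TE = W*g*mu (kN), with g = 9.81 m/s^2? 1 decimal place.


TE_max = W * g * mu
TE_max = 75 * 9.81 * 0.35
TE_max = 735.75 * 0.35
TE_max = 257.5 kN

257.5


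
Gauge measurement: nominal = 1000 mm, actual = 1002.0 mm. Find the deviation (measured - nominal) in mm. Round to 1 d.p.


Deviation = measured - nominal
Deviation = 1002.0 - 1000
Deviation = 2.0 mm

2.0


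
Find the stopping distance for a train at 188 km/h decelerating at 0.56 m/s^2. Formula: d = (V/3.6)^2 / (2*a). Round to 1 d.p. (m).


Convert speed: V = 188 / 3.6 = 52.2222 m/s
V^2 = 2727.1605
d = 2727.1605 / (2 * 0.56)
d = 2727.1605 / 1.12
d = 2435.0 m

2435.0


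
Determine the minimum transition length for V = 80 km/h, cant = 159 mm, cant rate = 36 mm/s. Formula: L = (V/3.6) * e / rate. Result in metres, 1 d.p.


Convert speed: V = 80 / 3.6 = 22.2222 m/s
L = 22.2222 * 159 / 36
L = 3533.3333 / 36
L = 98.1 m

98.1


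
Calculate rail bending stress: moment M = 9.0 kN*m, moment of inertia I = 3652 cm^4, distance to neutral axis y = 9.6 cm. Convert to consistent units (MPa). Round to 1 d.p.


Convert units:
M = 9.0 kN*m = 9000000 N*mm
y = 9.6 cm = 96 mm
I = 3652 cm^4 = 36520000 mm^4
sigma = 9000000 * 96 / 36520000
sigma = 23.7 MPa

23.7


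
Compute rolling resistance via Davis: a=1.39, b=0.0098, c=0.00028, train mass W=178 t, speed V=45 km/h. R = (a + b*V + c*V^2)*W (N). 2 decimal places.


b*V = 0.0098 * 45 = 0.441
c*V^2 = 0.00028 * 2025 = 0.567
R_per_t = 1.39 + 0.441 + 0.567 = 2.398 N/t
R_total = 2.398 * 178 = 426.84 N

426.84


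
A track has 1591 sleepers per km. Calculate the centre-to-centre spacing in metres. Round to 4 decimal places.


Spacing = 1000 m / number of sleepers
Spacing = 1000 / 1591
Spacing = 0.6285 m

0.6285


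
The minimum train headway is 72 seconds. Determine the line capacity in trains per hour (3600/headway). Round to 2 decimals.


Capacity = 3600 / headway
Capacity = 3600 / 72
Capacity = 50.00 trains/hour

50.00


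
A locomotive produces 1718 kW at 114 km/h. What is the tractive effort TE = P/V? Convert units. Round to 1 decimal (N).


Convert: P = 1718 kW = 1718000 W
V = 114 / 3.6 = 31.6667 m/s
TE = 1718000 / 31.6667
TE = 54252.6 N

54252.6


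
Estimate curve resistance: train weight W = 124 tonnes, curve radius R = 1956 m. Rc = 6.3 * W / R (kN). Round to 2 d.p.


Rc = 6.3 * W / R
Rc = 6.3 * 124 / 1956
Rc = 781.2 / 1956
Rc = 0.40 kN

0.40


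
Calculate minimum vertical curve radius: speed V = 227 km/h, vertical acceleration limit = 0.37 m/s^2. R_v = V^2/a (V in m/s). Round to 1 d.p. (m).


Convert speed: V = 227 / 3.6 = 63.0556 m/s
V^2 = 3976.0031 m^2/s^2
R_v = 3976.0031 / 0.37
R_v = 10746.0 m

10746.0


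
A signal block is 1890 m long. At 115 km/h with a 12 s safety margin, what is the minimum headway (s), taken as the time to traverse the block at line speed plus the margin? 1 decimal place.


V = 115 / 3.6 = 31.9444 m/s
Block traversal time = 1890 / 31.9444 = 59.1652 s
Headway = 59.1652 + 12
Headway = 71.2 s

71.2


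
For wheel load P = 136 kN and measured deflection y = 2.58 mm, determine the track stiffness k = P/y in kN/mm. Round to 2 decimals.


Track stiffness k = P / y
k = 136 / 2.58
k = 52.71 kN/mm

52.71


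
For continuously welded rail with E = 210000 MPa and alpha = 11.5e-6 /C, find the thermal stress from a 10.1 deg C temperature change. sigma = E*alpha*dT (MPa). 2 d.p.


sigma = E * alpha * dT
sigma = 210000 * 11.5e-6 * 10.1
sigma = 2.415 * 10.1
sigma = 24.39 MPa

24.39


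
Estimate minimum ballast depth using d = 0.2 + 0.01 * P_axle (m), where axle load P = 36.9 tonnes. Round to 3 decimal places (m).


d = 0.2 + 0.01 * 36.9
d = 0.2 + 0.369
d = 0.569 m

0.569


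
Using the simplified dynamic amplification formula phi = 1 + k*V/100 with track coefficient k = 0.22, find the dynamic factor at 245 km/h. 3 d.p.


phi = 1 + k * V / 100
phi = 1 + 0.22 * 245 / 100
phi = 1 + 0.539
phi = 1.539

1.539


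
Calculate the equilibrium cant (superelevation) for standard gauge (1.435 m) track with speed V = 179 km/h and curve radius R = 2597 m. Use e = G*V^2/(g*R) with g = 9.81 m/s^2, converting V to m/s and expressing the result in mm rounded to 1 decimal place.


Convert speed: V = 179 / 3.6 = 49.7222 m/s
Apply formula: e = 1.435 * 49.7222^2 / (9.81 * 2597)
e = 1.435 * 2472.2994 / 25476.57
e = 0.139255 m = 139.3 mm

139.3


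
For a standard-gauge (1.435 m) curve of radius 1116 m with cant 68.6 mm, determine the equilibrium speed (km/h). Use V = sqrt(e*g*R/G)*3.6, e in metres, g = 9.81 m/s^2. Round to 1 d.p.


Convert cant: e = 68.6 mm = 0.0686 m
V_ms = sqrt(0.0686 * 9.81 * 1116 / 1.435)
V_ms = sqrt(523.365893) = 22.8772 m/s
V = 22.8772 * 3.6 = 82.4 km/h

82.4


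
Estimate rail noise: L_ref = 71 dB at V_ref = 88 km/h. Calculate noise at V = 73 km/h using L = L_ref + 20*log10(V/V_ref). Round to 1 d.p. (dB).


V/V_ref = 73 / 88 = 0.829545
log10(0.829545) = -0.08116
20 * -0.08116 = -1.6232
L = 71 + -1.6232 = 69.4 dB

69.4


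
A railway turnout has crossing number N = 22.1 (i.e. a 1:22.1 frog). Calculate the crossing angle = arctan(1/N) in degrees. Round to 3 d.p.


1/N = 1/22.1 = 0.045249
angle = arctan(0.045249) = 0.045218 rad
angle = 0.045218 * 180/pi = 2.591 degrees

2.591


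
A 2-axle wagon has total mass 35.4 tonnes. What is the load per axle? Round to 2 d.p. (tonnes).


Load per axle = total weight / number of axles
Load = 35.4 / 2
Load = 17.70 tonnes

17.70


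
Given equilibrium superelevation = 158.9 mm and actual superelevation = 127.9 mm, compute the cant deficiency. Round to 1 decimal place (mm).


Cant deficiency = equilibrium cant - actual cant
CD = 158.9 - 127.9
CD = 31.0 mm

31.0


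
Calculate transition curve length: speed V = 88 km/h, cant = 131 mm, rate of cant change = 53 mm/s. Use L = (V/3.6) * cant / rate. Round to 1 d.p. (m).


Convert speed: V = 88 / 3.6 = 24.4444 m/s
L = 24.4444 * 131 / 53
L = 3202.2222 / 53
L = 60.4 m

60.4


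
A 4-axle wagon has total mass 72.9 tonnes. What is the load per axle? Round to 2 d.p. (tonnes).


Load per axle = total weight / number of axles
Load = 72.9 / 4
Load = 18.23 tonnes

18.23


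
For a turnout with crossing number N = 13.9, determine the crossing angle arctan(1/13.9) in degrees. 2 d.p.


1/N = 1/13.9 = 0.071942
angle = arctan(0.071942) = 0.071819 rad
angle = 0.071819 * 180/pi = 4.11 degrees

4.11


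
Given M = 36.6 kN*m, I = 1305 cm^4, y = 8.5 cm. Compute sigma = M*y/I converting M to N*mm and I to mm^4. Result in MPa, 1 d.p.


Convert units:
M = 36.6 kN*m = 36600000 N*mm
y = 8.5 cm = 85 mm
I = 1305 cm^4 = 13050000 mm^4
sigma = 36600000 * 85 / 13050000
sigma = 238.4 MPa

238.4


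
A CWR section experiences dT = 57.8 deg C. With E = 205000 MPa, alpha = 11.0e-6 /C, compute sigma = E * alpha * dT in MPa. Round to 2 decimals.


sigma = E * alpha * dT
sigma = 205000 * 11.0e-6 * 57.8
sigma = 2.255 * 57.8
sigma = 130.34 MPa

130.34


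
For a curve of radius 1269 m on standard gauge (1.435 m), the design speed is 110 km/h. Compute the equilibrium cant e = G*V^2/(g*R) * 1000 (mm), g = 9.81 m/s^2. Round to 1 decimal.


Convert speed: V = 110 / 3.6 = 30.5556 m/s
Apply formula: e = 1.435 * 30.5556^2 / (9.81 * 1269)
e = 1.435 * 933.642 / 12448.89
e = 0.107622 m = 107.6 mm

107.6


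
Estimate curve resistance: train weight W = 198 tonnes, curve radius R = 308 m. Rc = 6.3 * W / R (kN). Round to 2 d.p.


Rc = 6.3 * W / R
Rc = 6.3 * 198 / 308
Rc = 1247.4 / 308
Rc = 4.05 kN

4.05


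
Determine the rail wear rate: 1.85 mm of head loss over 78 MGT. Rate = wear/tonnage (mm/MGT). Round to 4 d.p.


Wear rate = total wear / cumulative tonnage
Rate = 1.85 / 78
Rate = 0.0237 mm/MGT

0.0237


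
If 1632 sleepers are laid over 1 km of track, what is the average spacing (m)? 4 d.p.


Spacing = 1000 m / number of sleepers
Spacing = 1000 / 1632
Spacing = 0.6127 m

0.6127


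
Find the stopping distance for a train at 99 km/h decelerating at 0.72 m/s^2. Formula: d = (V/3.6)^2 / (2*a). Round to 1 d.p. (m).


Convert speed: V = 99 / 3.6 = 27.5 m/s
V^2 = 756.25
d = 756.25 / (2 * 0.72)
d = 756.25 / 1.44
d = 525.2 m

525.2


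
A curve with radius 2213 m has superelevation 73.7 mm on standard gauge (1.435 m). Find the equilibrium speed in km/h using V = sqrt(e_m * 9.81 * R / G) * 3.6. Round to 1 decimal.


Convert cant: e = 73.7 mm = 0.0737 m
V_ms = sqrt(0.0737 * 9.81 * 2213 / 1.435)
V_ms = sqrt(1114.977255) = 33.3913 m/s
V = 33.3913 * 3.6 = 120.2 km/h

120.2


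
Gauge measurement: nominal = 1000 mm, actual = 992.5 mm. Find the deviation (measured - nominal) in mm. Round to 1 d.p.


Deviation = measured - nominal
Deviation = 992.5 - 1000
Deviation = -7.5 mm

-7.5


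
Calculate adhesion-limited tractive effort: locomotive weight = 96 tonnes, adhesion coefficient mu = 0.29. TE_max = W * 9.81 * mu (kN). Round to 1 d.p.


TE_max = W * g * mu
TE_max = 96 * 9.81 * 0.29
TE_max = 941.76 * 0.29
TE_max = 273.1 kN

273.1


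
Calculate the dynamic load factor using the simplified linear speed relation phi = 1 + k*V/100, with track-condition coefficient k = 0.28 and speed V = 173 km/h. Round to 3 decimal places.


phi = 1 + k * V / 100
phi = 1 + 0.28 * 173 / 100
phi = 1 + 0.4844
phi = 1.484

1.484


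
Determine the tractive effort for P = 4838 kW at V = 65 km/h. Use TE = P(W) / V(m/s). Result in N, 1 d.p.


Convert: P = 4838 kW = 4838000 W
V = 65 / 3.6 = 18.0556 m/s
TE = 4838000 / 18.0556
TE = 267950.8 N

267950.8


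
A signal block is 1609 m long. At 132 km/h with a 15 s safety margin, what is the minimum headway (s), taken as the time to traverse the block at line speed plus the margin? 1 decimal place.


V = 132 / 3.6 = 36.6667 m/s
Block traversal time = 1609 / 36.6667 = 43.8818 s
Headway = 43.8818 + 15
Headway = 58.9 s

58.9


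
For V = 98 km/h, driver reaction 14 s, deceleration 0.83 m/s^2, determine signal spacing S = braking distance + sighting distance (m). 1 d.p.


V = 98 / 3.6 = 27.2222 m/s
Braking distance = 27.2222^2 / (2*0.83) = 446.4153 m
Sighting distance = 27.2222 * 14 = 381.1111 m
S = 446.4153 + 381.1111 = 827.5 m

827.5


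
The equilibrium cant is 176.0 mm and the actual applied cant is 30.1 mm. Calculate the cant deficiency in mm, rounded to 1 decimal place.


Cant deficiency = equilibrium cant - actual cant
CD = 176.0 - 30.1
CD = 145.9 mm

145.9


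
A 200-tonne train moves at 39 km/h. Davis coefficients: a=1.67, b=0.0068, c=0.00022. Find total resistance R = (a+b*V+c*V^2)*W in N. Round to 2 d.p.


b*V = 0.0068 * 39 = 0.2652
c*V^2 = 0.00022 * 1521 = 0.33462
R_per_t = 1.67 + 0.2652 + 0.33462 = 2.26982 N/t
R_total = 2.26982 * 200 = 453.96 N

453.96


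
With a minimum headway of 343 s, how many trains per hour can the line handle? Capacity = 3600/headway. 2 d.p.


Capacity = 3600 / headway
Capacity = 3600 / 343
Capacity = 10.50 trains/hour

10.50


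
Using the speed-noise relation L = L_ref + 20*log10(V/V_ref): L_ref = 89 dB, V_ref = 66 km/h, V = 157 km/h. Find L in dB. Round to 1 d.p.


V/V_ref = 157 / 66 = 2.378788
log10(2.378788) = 0.376356
20 * 0.376356 = 7.5271
L = 89 + 7.5271 = 96.5 dB

96.5


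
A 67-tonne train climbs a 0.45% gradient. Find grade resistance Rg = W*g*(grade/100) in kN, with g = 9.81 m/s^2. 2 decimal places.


Rg = W * 9.81 * grade / 100
Rg = 67 * 9.81 * 0.45 / 100
Rg = 657.27 * 0.0045
Rg = 2.96 kN

2.96


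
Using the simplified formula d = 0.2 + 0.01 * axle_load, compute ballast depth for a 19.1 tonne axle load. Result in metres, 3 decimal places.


d = 0.2 + 0.01 * 19.1
d = 0.2 + 0.191
d = 0.391 m

0.391


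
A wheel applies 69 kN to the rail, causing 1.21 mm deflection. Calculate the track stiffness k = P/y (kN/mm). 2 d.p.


Track stiffness k = P / y
k = 69 / 1.21
k = 57.02 kN/mm

57.02


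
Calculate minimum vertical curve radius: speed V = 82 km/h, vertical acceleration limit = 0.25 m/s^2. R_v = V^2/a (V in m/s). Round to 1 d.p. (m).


Convert speed: V = 82 / 3.6 = 22.7778 m/s
V^2 = 518.8272 m^2/s^2
R_v = 518.8272 / 0.25
R_v = 2075.3 m

2075.3


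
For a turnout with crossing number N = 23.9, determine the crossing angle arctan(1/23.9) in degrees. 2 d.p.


1/N = 1/23.9 = 0.041841
angle = arctan(0.041841) = 0.041817 rad
angle = 0.041817 * 180/pi = 2.40 degrees

2.40


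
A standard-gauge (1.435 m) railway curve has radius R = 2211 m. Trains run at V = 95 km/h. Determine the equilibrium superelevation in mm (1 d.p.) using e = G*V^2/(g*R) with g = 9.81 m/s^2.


Convert speed: V = 95 / 3.6 = 26.3889 m/s
Apply formula: e = 1.435 * 26.3889^2 / (9.81 * 2211)
e = 1.435 * 696.3735 / 21689.91
e = 0.046072 m = 46.1 mm

46.1


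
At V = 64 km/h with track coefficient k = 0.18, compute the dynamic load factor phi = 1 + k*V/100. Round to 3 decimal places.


phi = 1 + k * V / 100
phi = 1 + 0.18 * 64 / 100
phi = 1 + 0.1152
phi = 1.115

1.115


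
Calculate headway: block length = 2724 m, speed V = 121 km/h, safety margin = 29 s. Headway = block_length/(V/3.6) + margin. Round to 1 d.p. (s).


V = 121 / 3.6 = 33.6111 m/s
Block traversal time = 2724 / 33.6111 = 81.0446 s
Headway = 81.0446 + 29
Headway = 110.0 s

110.0


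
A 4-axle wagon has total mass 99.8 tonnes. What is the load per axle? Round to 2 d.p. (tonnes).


Load per axle = total weight / number of axles
Load = 99.8 / 4
Load = 24.95 tonnes

24.95


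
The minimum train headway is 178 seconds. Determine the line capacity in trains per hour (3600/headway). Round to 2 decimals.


Capacity = 3600 / headway
Capacity = 3600 / 178
Capacity = 20.22 trains/hour

20.22


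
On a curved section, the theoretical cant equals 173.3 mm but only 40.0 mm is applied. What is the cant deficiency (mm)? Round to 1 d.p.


Cant deficiency = equilibrium cant - actual cant
CD = 173.3 - 40.0
CD = 133.3 mm

133.3


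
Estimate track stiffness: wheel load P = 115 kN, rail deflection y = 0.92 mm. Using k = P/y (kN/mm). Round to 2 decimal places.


Track stiffness k = P / y
k = 115 / 0.92
k = 125.00 kN/mm

125.00


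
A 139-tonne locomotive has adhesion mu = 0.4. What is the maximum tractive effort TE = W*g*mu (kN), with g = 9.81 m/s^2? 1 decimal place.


TE_max = W * g * mu
TE_max = 139 * 9.81 * 0.4
TE_max = 1363.59 * 0.4
TE_max = 545.4 kN

545.4


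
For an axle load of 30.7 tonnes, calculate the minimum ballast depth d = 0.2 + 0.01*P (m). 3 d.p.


d = 0.2 + 0.01 * 30.7
d = 0.2 + 0.307
d = 0.507 m

0.507


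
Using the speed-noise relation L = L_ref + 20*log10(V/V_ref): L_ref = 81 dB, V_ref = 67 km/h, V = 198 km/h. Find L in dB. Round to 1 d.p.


V/V_ref = 198 / 67 = 2.955224
log10(2.955224) = 0.47059
20 * 0.47059 = 9.4118
L = 81 + 9.4118 = 90.4 dB

90.4


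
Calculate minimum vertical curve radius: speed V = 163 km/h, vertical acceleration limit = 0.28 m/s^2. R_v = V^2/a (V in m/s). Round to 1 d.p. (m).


Convert speed: V = 163 / 3.6 = 45.2778 m/s
V^2 = 2050.0772 m^2/s^2
R_v = 2050.0772 / 0.28
R_v = 7321.7 m

7321.7


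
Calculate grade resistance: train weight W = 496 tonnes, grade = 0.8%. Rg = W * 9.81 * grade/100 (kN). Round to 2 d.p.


Rg = W * 9.81 * grade / 100
Rg = 496 * 9.81 * 0.8 / 100
Rg = 4865.76 * 0.008
Rg = 38.93 kN

38.93


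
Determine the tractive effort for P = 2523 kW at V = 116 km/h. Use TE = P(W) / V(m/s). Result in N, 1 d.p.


Convert: P = 2523 kW = 2523000 W
V = 116 / 3.6 = 32.2222 m/s
TE = 2523000 / 32.2222
TE = 78300.0 N

78300.0


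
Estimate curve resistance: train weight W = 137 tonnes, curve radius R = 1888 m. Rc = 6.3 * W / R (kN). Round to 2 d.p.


Rc = 6.3 * W / R
Rc = 6.3 * 137 / 1888
Rc = 863.1 / 1888
Rc = 0.46 kN

0.46


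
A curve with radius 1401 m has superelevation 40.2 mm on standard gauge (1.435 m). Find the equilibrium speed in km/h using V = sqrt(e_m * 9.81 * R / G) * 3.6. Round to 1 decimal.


Convert cant: e = 40.2 mm = 0.0402 m
V_ms = sqrt(0.0402 * 9.81 * 1401 / 1.435)
V_ms = sqrt(385.018231) = 19.6219 m/s
V = 19.6219 * 3.6 = 70.6 km/h

70.6


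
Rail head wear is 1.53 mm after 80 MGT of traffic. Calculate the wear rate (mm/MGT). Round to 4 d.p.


Wear rate = total wear / cumulative tonnage
Rate = 1.53 / 80
Rate = 0.0191 mm/MGT

0.0191


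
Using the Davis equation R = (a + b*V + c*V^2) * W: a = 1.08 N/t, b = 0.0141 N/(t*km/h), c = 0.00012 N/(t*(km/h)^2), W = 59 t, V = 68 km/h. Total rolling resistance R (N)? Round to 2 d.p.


b*V = 0.0141 * 68 = 0.9588
c*V^2 = 0.00012 * 4624 = 0.55488
R_per_t = 1.08 + 0.9588 + 0.55488 = 2.59368 N/t
R_total = 2.59368 * 59 = 153.03 N

153.03


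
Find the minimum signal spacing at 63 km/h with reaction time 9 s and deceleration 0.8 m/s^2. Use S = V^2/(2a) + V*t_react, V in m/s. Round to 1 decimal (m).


V = 63 / 3.6 = 17.5 m/s
Braking distance = 17.5^2 / (2*0.8) = 191.4062 m
Sighting distance = 17.5 * 9 = 157.5 m
S = 191.4062 + 157.5 = 348.9 m

348.9


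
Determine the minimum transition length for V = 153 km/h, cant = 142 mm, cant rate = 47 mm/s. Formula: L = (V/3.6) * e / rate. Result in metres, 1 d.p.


Convert speed: V = 153 / 3.6 = 42.5 m/s
L = 42.5 * 142 / 47
L = 6035.0 / 47
L = 128.4 m

128.4


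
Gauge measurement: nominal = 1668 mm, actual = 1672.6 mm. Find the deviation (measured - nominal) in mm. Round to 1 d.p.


Deviation = measured - nominal
Deviation = 1672.6 - 1668
Deviation = 4.6 mm

4.6


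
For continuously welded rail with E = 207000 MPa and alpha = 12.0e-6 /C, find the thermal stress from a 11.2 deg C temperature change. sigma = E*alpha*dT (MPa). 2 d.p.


sigma = E * alpha * dT
sigma = 207000 * 12.0e-6 * 11.2
sigma = 2.484 * 11.2
sigma = 27.82 MPa

27.82


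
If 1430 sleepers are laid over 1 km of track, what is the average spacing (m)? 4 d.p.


Spacing = 1000 m / number of sleepers
Spacing = 1000 / 1430
Spacing = 0.6993 m

0.6993


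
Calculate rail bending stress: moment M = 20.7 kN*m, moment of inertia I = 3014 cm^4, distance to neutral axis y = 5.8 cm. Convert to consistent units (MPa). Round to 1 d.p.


Convert units:
M = 20.7 kN*m = 20700000 N*mm
y = 5.8 cm = 58 mm
I = 3014 cm^4 = 30140000 mm^4
sigma = 20700000 * 58 / 30140000
sigma = 39.8 MPa

39.8


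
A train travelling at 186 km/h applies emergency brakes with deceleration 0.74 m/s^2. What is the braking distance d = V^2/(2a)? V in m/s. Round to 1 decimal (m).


Convert speed: V = 186 / 3.6 = 51.6667 m/s
V^2 = 2669.4444
d = 2669.4444 / (2 * 0.74)
d = 2669.4444 / 1.48
d = 1803.7 m

1803.7


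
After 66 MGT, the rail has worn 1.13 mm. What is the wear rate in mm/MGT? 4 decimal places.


Wear rate = total wear / cumulative tonnage
Rate = 1.13 / 66
Rate = 0.0171 mm/MGT

0.0171


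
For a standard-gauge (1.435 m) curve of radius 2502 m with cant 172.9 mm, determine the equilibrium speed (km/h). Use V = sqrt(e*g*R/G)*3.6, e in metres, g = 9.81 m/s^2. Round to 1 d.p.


Convert cant: e = 172.9 mm = 0.1729 m
V_ms = sqrt(0.1729 * 9.81 * 2502 / 1.435)
V_ms = sqrt(2957.327385) = 54.3813 m/s
V = 54.3813 * 3.6 = 195.8 km/h

195.8


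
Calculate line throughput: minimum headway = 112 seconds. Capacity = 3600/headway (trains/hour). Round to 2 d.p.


Capacity = 3600 / headway
Capacity = 3600 / 112
Capacity = 32.14 trains/hour

32.14


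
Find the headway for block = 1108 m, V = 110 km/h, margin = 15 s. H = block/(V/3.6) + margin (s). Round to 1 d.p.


V = 110 / 3.6 = 30.5556 m/s
Block traversal time = 1108 / 30.5556 = 36.2618 s
Headway = 36.2618 + 15
Headway = 51.3 s

51.3


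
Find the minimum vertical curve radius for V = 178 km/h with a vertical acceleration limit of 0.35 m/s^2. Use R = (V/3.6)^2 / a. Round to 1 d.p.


Convert speed: V = 178 / 3.6 = 49.4444 m/s
V^2 = 2444.7531 m^2/s^2
R_v = 2444.7531 / 0.35
R_v = 6985.0 m

6985.0


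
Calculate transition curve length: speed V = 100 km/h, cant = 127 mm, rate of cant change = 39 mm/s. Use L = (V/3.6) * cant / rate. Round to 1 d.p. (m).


Convert speed: V = 100 / 3.6 = 27.7778 m/s
L = 27.7778 * 127 / 39
L = 3527.7778 / 39
L = 90.5 m

90.5


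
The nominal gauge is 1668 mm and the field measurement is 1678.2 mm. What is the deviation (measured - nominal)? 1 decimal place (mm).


Deviation = measured - nominal
Deviation = 1678.2 - 1668
Deviation = 10.2 mm

10.2


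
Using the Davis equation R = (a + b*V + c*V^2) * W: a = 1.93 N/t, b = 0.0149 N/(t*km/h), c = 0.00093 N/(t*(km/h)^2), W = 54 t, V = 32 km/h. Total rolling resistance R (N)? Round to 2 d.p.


b*V = 0.0149 * 32 = 0.4768
c*V^2 = 0.00093 * 1024 = 0.95232
R_per_t = 1.93 + 0.4768 + 0.95232 = 3.35912 N/t
R_total = 3.35912 * 54 = 181.39 N

181.39


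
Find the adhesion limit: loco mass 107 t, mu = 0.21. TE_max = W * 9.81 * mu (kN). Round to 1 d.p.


TE_max = W * g * mu
TE_max = 107 * 9.81 * 0.21
TE_max = 1049.67 * 0.21
TE_max = 220.4 kN

220.4


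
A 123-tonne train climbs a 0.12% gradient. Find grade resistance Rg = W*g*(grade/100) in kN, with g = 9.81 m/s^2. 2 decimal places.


Rg = W * 9.81 * grade / 100
Rg = 123 * 9.81 * 0.12 / 100
Rg = 1206.63 * 0.0012
Rg = 1.45 kN

1.45


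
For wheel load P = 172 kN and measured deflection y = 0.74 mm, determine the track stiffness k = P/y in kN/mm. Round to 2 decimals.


Track stiffness k = P / y
k = 172 / 0.74
k = 232.43 kN/mm

232.43


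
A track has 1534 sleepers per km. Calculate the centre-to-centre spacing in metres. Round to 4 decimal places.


Spacing = 1000 m / number of sleepers
Spacing = 1000 / 1534
Spacing = 0.6519 m

0.6519


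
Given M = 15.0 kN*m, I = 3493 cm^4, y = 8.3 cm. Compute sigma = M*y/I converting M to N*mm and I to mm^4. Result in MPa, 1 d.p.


Convert units:
M = 15.0 kN*m = 15000000 N*mm
y = 8.3 cm = 83 mm
I = 3493 cm^4 = 34930000 mm^4
sigma = 15000000 * 83 / 34930000
sigma = 35.6 MPa

35.6


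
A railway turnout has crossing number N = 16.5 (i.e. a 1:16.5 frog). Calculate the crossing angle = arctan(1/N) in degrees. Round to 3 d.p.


1/N = 1/16.5 = 0.060606
angle = arctan(0.060606) = 0.060532 rad
angle = 0.060532 * 180/pi = 3.468 degrees

3.468


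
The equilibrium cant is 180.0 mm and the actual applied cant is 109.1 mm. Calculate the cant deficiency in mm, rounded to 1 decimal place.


Cant deficiency = equilibrium cant - actual cant
CD = 180.0 - 109.1
CD = 70.9 mm

70.9


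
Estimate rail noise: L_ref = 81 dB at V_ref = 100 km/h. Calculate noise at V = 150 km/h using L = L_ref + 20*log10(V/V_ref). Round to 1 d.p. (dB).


V/V_ref = 150 / 100 = 1.5
log10(1.5) = 0.176091
20 * 0.176091 = 3.5218
L = 81 + 3.5218 = 84.5 dB

84.5


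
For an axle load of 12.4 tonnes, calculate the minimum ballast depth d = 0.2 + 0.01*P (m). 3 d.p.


d = 0.2 + 0.01 * 12.4
d = 0.2 + 0.124
d = 0.324 m

0.324


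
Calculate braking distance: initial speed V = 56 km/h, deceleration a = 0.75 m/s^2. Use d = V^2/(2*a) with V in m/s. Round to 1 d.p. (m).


Convert speed: V = 56 / 3.6 = 15.5556 m/s
V^2 = 241.9753
d = 241.9753 / (2 * 0.75)
d = 241.9753 / 1.5
d = 161.3 m

161.3


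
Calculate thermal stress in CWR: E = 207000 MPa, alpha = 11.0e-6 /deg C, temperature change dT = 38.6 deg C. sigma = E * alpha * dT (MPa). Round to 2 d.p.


sigma = E * alpha * dT
sigma = 207000 * 11.0e-6 * 38.6
sigma = 2.277 * 38.6
sigma = 87.89 MPa

87.89


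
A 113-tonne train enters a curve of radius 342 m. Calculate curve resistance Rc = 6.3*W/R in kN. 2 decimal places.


Rc = 6.3 * W / R
Rc = 6.3 * 113 / 342
Rc = 711.9 / 342
Rc = 2.08 kN

2.08
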